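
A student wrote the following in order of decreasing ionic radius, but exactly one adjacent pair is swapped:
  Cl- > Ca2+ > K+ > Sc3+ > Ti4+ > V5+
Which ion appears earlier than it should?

Compare adjacent ions: they are isoelectronic (18 e⁻) and Ca has more protons than K (20 vs 19), making Ca2+ smaller — yet in this decreasing list Ca2+ sits before K+. Nothing else is reversed, so Ca2+ should move one place to the right.

Ca2+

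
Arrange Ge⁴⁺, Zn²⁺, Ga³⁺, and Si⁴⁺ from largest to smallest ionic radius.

Zn²⁺ > Ga³⁺ > Ge⁴⁺ > Si⁴⁺

First list Z and electron count for each: Si⁴⁺: 10 e⁻, Z=14, Ge⁴⁺: 28 e⁻, Z=32, Ga³⁺: 28 e⁻, Z=31, Zn²⁺: 28 e⁻, Z=30. Si⁴⁺ < Ge⁴⁺ (same group, period 3 vs 4); Ge⁴⁺ < Ga³⁺ (isoelectronic, higher Z=32 is smaller); Ga³⁺ < Zn²⁺ (both 28 e⁻, Z=31>30).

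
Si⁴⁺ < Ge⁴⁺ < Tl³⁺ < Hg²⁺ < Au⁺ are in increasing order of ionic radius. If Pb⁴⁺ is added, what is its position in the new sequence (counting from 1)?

3

Work out protons and electrons: Si⁴⁺ has 10 e⁻ (Z=14), Ge⁴⁺ has 28 e⁻ (Z=32), Pb⁴⁺ has 78 e⁻ (Z=82), Tl³⁺ has 78 e⁻ (Z=81), Hg²⁺ has 78 e⁻ (Z=80), Au⁺ has 78 e⁻ (Z=79). Si⁴⁺ < Ge⁴⁺ (same group, 1 shell fewer); Ge⁴⁺ < Pb⁴⁺ (same group, 2 shells fewer); Pb⁴⁺ < Tl³⁺ (both 78 e⁻, Z=82>81); Tl³⁺ < Hg²⁺ (isoelectronic, higher Z=81 is smaller); Hg²⁺ < Au⁺ (both 78 e⁻, Z=80>79).
With Pb⁴⁺ included the full order is Si⁴⁺ < Ge⁴⁺ < Pb⁴⁺ < Tl³⁺ < Hg²⁺ < Au⁺, so it takes position 3.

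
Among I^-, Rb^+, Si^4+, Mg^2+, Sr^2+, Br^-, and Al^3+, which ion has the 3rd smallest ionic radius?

Si^4+ (Z=14, 10 e⁻), Al^3+ (Z=13, 10 e⁻), Mg^2+ (Z=12, 10 e⁻), Sr^2+ (Z=38, 36 e⁻), Rb^+ (Z=37, 36 e⁻), Br^- (Z=35, 36 e⁻), I^- (Z=53, 54 e⁻). Si^4+ < Al^3+ (isoelectronic, higher Z=14 is smaller); Al^3+ < Mg^2+ (both 10 e⁻, Z=13>12); Mg^2+ < Sr^2+ (same group, 2 shells fewer); Sr^2+ < Rb^+ (both 36 e⁻, Z=38>37); Rb^+ < Br^- (isoelectronic, higher Z=37 is smaller); Br^- < I^- (same group, 1 shell fewer).
So the order is Si^4+ < Al^3+ < Mg^2+ < Sr^2+ < Rb^+ < Br^- < I^-; the 3rd-smallest ion is Mg^2+.

Mg^2+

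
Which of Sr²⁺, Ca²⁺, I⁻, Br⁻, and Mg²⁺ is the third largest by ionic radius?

Mg²⁺: 10 e⁻, Z=12, Ca²⁺: 18 e⁻, Z=20, Sr²⁺: 36 e⁻, Z=38, Br⁻: 36 e⁻, Z=35, I⁻: 54 e⁻, Z=53. Mg²⁺ < Ca²⁺ (same group, 1 shell fewer); Ca²⁺ < Sr²⁺ (same group, 1 shell fewer); Sr²⁺ < Br⁻ (isoelectronic, higher Z=38 is smaller); Br⁻ < I⁻ (same group, period 4 vs 5).
So the order is Mg²⁺ < Ca²⁺ < Sr²⁺ < Br⁻ < I⁻; the 3rd-largest ion is Sr²⁺.

Sr²⁺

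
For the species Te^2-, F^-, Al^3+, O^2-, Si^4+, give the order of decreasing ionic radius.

Tabulating Z and e⁻: Si^4+ has 10 e⁻ (Z=14), Al^3+ has 10 e⁻ (Z=13), F^- has 10 e⁻ (Z=9), O^2- has 10 e⁻ (Z=8), Te^2- has 54 e⁻ (Z=52). Si^4+ < Al^3+ (isoelectronic, higher Z=14 is smaller); Al^3+ < F^- (isoelectronic, higher Z=13 is smaller); F^- < O^2- (both 10 e⁻, Z=9>8); O^2- < Te^2- (same group, 3 shells fewer).

Te^2- > O^2- > F^- > Al^3+ > Si^4+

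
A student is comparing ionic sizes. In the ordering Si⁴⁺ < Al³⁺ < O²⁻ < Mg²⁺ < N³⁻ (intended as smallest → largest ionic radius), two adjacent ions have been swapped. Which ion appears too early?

Check each adjacent pair. O²⁻ and Mg²⁺ are reversed: Mg²⁺ and O²⁻ share 10 electrons; the higher nuclear charge on Mg (Z=12) contracts it more, so Mg²⁺ < O²⁻. No other neighbouring pair contradicts the periodic trends, so O²⁻ is the ion listed too early.

O²⁻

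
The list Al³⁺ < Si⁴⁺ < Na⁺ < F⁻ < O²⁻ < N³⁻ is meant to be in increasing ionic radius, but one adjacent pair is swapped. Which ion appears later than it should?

The pair Al³⁺, Si⁴⁺ is the wrong way round — they are isoelectronic (10 e⁻) and Si has more protons than Al (14 vs 13), making Si⁴⁺ smaller. All other adjacent pairs agree with periodic trends, so Si⁴⁺ is the misplaced ion.

Si⁴⁺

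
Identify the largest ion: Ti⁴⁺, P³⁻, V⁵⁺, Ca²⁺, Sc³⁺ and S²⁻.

All of these have 18 electrons (isoelectronic). With the same electron cloud, the ion with the most protons pulls it in tightest. Nuclear charges: V⁵⁺ (Z=23), Ti⁴⁺ (Z=22), Sc³⁺ (Z=21), Ca²⁺ (Z=20), S²⁻ (Z=16), P³⁻ (Z=15). Highest Z is smallest.

P³⁻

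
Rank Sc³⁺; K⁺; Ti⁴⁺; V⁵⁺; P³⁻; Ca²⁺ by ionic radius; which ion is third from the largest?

Ca²⁺

Each ion has 18 electrons. The ranking follows nuclear charge in reverse — greater Z gives a smaller radius. V⁵⁺ (Z=23), Ti⁴⁺ (Z=22), Sc³⁺ (Z=21), Ca²⁺ (Z=20), K⁺ (Z=19), P³⁻ (Z=15).
Full ascending order: V⁵⁺ < Ti⁴⁺ < Sc³⁺ < Ca²⁺ < K⁺ < P³⁻. Counting from the largest, position 3 is Ca²⁺.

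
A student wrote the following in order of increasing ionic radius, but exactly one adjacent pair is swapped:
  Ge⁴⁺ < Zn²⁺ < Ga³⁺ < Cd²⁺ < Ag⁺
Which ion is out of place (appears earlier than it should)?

Zn²⁺

Check each adjacent pair. Zn²⁺ and Ga³⁺ are reversed: both have 28 electrons but Z(Ga)=31 > Z(Zn)=30, so Ga³⁺ should be the smaller of the two. No other neighbouring pair contradicts the periodic trends, so Zn²⁺ is the ion listed too early.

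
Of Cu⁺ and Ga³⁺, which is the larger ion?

Cu⁺

Isoelectronic series (28 e⁻ each). Size is set by nuclear charge: more protons means a smaller ion. Ga³⁺ (Z=31), Cu⁺ (Z=29).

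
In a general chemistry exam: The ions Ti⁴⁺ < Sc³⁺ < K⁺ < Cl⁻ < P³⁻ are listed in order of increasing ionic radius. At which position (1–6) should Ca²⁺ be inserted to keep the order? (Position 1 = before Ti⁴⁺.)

These species are isoelectronic with 18 electrons. The only difference is the number of protons: Ti⁴⁺ (Z=22), Sc³⁺ (Z=21), Ca²⁺ (Z=20), K⁺ (Z=19), Cl⁻ (Z=17), P³⁻ (Z=15). The strongest nuclear pull (Ti⁴⁺) gives the smallest ion.
With Ca²⁺ included the full order is Ti⁴⁺ < Sc³⁺ < Ca²⁺ < K⁺ < Cl⁻ < P³⁻, so it takes position 3.

3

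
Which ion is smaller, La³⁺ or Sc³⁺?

Same group, same charge. Going down the group adds an extra shell of electrons, so the ion gets larger: Sc³⁺ is highest in the group and smallest.

Sc³⁺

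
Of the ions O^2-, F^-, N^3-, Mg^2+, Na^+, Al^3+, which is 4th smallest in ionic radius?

F^-

Each ion has 10 electrons. The ranking follows nuclear charge in reverse — greater Z gives a smaller radius. Al^3+ (Z=13), Mg^2+ (Z=12), Na^+ (Z=11), F^- (Z=9), O^2- (Z=8), N^3- (Z=7).
Full ascending order: Al^3+ < Mg^2+ < Na^+ < F^- < O^2- < N^3-. Counting from the smallest, position 4 is F^-.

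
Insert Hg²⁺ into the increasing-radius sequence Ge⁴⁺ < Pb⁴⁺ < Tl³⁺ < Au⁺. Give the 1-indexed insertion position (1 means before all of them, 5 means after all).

4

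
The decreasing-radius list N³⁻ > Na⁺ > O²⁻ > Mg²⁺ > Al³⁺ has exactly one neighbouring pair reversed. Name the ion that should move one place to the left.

O²⁻

Scanning neighbour by neighbour, only Na⁺/O²⁻ violates a trend: Na⁺ and O²⁻ share 10 electrons; the higher nuclear charge on Na (Z=11) contracts it more, so Na⁺ < O²⁻. That makes O²⁻ the one sitting a position late relative to where it belongs.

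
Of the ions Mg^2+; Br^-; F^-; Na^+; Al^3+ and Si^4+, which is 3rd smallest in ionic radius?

Mg^2+

Electron counts and nuclear charges: Si^4+ (Z=14, 10 e⁻), Al^3+ (Z=13, 10 e⁻), Mg^2+ (Z=12, 10 e⁻), Na^+ (Z=11, 10 e⁻), F^- (Z=9, 10 e⁻), Br^- (Z=35, 36 e⁻). Si^4+ < Al^3+ (isoelectronic, higher Z=14 is smaller); Al^3+ < Mg^2+ (isoelectronic, higher Z=13 is smaller); Mg^2+ < Na^+ (isoelectronic, higher Z=12 is smaller); Na^+ < F^- (isoelectronic, higher Z=11 is smaller); F^- < Br^- (same group, period 2 vs 4).
So the order is Si^4+ < Al^3+ < Mg^2+ < Na^+ < F^- < Br^-; the 3rd-smallest ion is Mg^2+.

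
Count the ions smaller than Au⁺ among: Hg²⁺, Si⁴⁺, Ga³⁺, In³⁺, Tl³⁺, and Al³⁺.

6

Electron counts and nuclear charges: Si⁴⁺ has 10 e⁻ (Z=14), Al³⁺ has 10 e⁻ (Z=13), Ga³⁺ has 28 e⁻ (Z=31), In³⁺ has 46 e⁻ (Z=49), Tl³⁺ has 78 e⁻ (Z=81), Hg²⁺ has 78 e⁻ (Z=80), Au⁺ has 78 e⁻ (Z=79). Si⁴⁺ < Al³⁺ (both 10 e⁻, Z=14>13); Al³⁺ < Ga³⁺ (same group, period 3 vs 4); Ga³⁺ < In³⁺ (same group, period 4 vs 5); In³⁺ < Tl³⁺ (same group, 1 shell fewer); Tl³⁺ < Hg²⁺ (both 78 e⁻, Z=81>80); Hg²⁺ < Au⁺ (both 78 e⁻, Z=80>79).
Overall: Si⁴⁺ < Al³⁺ < Ga³⁺ < In³⁺ < Tl³⁺ < Hg²⁺ < Au⁺. Au⁺ has 6 below it and 0 above. That's 6.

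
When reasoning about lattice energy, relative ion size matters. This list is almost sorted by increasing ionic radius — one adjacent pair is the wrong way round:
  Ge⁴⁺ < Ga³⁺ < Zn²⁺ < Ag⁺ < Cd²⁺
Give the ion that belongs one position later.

Ag⁺

The pair Ag⁺, Cd²⁺ is the wrong way round — Cd²⁺ and Ag⁺ share 46 electrons; the higher nuclear charge on Cd (Z=48) contracts it more, so Cd²⁺ < Ag⁺. All other adjacent pairs agree with periodic trends, so Ag⁺ is the misplaced ion.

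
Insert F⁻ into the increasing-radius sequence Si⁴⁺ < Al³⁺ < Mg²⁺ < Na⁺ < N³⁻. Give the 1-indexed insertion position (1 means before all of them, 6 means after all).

5

All of these have 10 electrons (isoelectronic). With the same electron cloud, the ion with the most protons pulls it in tightest. Nuclear charges: Si⁴⁺ (Z=14), Al³⁺ (Z=13), Mg²⁺ (Z=12), Na⁺ (Z=11), F⁻ (Z=9), N³⁻ (Z=7). Highest Z is smallest.
Putting F⁻ in gives Si⁴⁺ < Al³⁺ < Mg²⁺ < Na⁺ < F⁻ < N³⁻; it lands at slot 5.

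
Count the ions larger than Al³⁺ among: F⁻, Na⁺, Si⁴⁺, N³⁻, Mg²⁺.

4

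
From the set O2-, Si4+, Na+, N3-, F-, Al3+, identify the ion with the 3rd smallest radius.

These species are isoelectronic with 10 electrons. The only difference is the number of protons: Si4+ (Z=14), Al3+ (Z=13), Na+ (Z=11), F- (Z=9), O2- (Z=8), N3- (Z=7). The strongest nuclear pull (Si4+) gives the smallest ion.
So the order is Si4+ < Al3+ < Na+ < F- < O2- < N3-; the 3rd-smallest ion is Na+.

Na+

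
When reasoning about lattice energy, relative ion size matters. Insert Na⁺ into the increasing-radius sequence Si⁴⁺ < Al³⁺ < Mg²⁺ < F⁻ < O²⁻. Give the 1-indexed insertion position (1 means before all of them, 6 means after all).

Isoelectronic series (10 e⁻ each). Size is set by nuclear charge: more protons means a smaller ion. Si⁴⁺ (Z=14), Al³⁺ (Z=13), Mg²⁺ (Z=12), Na⁺ (Z=11), F⁻ (Z=9), O²⁻ (Z=8).
With Na⁺ included the full order is Si⁴⁺ < Al³⁺ < Mg²⁺ < Na⁺ < F⁻ < O²⁻, so it takes position 4.

4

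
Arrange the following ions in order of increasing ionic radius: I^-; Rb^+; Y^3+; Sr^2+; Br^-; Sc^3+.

Sc^3+ < Y^3+ < Sr^2+ < Rb^+ < Br^- < I^-

First list Z and electron count for each: Sc^3+: 18 e⁻, Z=21, Y^3+: 36 e⁻, Z=39, Sr^2+: 36 e⁻, Z=38, Rb^+: 36 e⁻, Z=37, Br^-: 36 e⁻, Z=35, I^-: 54 e⁻, Z=53. Sc^3+ < Y^3+ (same group, 1 shell fewer); Y^3+ < Sr^2+ (both 36 e⁻, Z=39>38); Sr^2+ < Rb^+ (isoelectronic, higher Z=38 is smaller); Rb^+ < Br^- (both 36 e⁻, Z=37>35); Br^- < I^- (same group, period 4 vs 5).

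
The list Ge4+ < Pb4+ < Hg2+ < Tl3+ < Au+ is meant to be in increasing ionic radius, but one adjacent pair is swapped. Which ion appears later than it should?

Tl3+

Check each adjacent pair. Hg2+ and Tl3+ are reversed: Tl3+ and Hg2+ share 78 electrons; the higher nuclear charge on Tl (Z=81) contracts it more, so Tl3+ < Hg2+. No other neighbouring pair contradicts the periodic trends, so Tl3+ is the ion listed too late.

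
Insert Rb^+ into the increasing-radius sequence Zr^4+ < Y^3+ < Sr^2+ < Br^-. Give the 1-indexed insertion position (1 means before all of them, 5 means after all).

4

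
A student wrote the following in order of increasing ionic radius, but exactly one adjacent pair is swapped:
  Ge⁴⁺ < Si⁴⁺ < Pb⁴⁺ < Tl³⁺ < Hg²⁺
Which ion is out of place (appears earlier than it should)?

Ge⁴⁺

Scanning neighbour by neighbour, only Ge⁴⁺/Si⁴⁺ violates a trend: Si⁴⁺ and Ge⁴⁺ are in one column with the same charge; the lighter period-3 ion has one fewer shell and is smaller. That makes Ge⁴⁺ the one sitting a position early relative to where it belongs.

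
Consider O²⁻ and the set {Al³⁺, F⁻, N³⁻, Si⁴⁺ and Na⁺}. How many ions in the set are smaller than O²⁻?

4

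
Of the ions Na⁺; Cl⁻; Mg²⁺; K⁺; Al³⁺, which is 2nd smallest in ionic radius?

Mg²⁺

Work out protons and electrons: Al³⁺ (Z=13, 10 e⁻), Mg²⁺ (Z=12, 10 e⁻), Na⁺ (Z=11, 10 e⁻), K⁺ (Z=19, 18 e⁻), Cl⁻ (Z=17, 18 e⁻). Al³⁺ < Mg²⁺ (both 10 e⁻, Z=13>12); Mg²⁺ < Na⁺ (both 10 e⁻, Z=12>11); Na⁺ < K⁺ (same group, 1 shell fewer); K⁺ < Cl⁻ (isoelectronic, higher Z=19 is smaller).
Full ascending order: Al³⁺ < Mg²⁺ < Na⁺ < K⁺ < Cl⁻. Counting from the smallest, position 2 is Mg²⁺.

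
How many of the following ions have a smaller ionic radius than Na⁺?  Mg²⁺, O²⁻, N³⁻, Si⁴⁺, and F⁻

These species are isoelectronic with 10 electrons. The only difference is the number of protons: Si⁴⁺ (Z=14), Mg²⁺ (Z=12), Na⁺ (Z=11), F⁻ (Z=9), O²⁻ (Z=8), N³⁻ (Z=7). The strongest nuclear pull (Si⁴⁺) gives the smallest ion.
Overall: Si⁴⁺ < Mg²⁺ < Na⁺ < F⁻ < O²⁻ < N³⁻. Na⁺ has 2 below it and 3 above. That's 2.

2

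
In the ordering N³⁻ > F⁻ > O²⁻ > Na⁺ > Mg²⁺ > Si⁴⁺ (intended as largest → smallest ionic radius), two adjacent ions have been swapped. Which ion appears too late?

Scanning neighbour by neighbour, only F⁻/O²⁻ violates a trend: F⁻ and O²⁻ share 10 electrons; the higher nuclear charge on F (Z=9) contracts it more, so F⁻ < O²⁻. That makes O²⁻ the one sitting a position late relative to where it belongs.

O²⁻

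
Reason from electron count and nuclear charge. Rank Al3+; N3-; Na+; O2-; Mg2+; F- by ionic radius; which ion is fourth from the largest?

Na+

All of these have 10 electrons (isoelectronic). With the same electron cloud, the ion with the most protons pulls it in tightest. Nuclear charges: Al3+ (Z=13), Mg2+ (Z=12), Na+ (Z=11), F- (Z=9), O2- (Z=8), N3- (Z=7). Highest Z is smallest.
That gives Al3+ < Mg2+ < Na+ < F- < O2- < N3-. From the largest end, number 4 is Na+.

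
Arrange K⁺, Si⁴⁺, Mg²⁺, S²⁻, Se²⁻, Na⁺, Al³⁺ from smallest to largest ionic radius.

Si⁴⁺ < Al³⁺ < Mg²⁺ < Na⁺ < K⁺ < S²⁻ < Se²⁻

First list Z and electron count for each: Si⁴⁺ (Z=14, 10 e⁻), Al³⁺ (Z=13, 10 e⁻), Mg²⁺ (Z=12, 10 e⁻), Na⁺ (Z=11, 10 e⁻), K⁺ (Z=19, 18 e⁻), S²⁻ (Z=16, 18 e⁻), Se²⁻ (Z=34, 36 e⁻). Si⁴⁺ < Al³⁺ (isoelectronic, higher Z=14 is smaller); Al³⁺ < Mg²⁺ (both 10 e⁻, Z=13>12); Mg²⁺ < Na⁺ (isoelectronic, higher Z=12 is smaller); Na⁺ < K⁺ (same group, period 3 vs 4); K⁺ < S²⁻ (both 18 e⁻, Z=19>16); S²⁻ < Se²⁻ (same group, 1 shell fewer).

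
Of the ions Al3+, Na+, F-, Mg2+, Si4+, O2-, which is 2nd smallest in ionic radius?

Al3+

All of these have 10 electrons (isoelectronic). With the same electron cloud, the ion with the most protons pulls it in tightest. Nuclear charges: Si4+ (Z=14), Al3+ (Z=13), Mg2+ (Z=12), Na+ (Z=11), F- (Z=9), O2- (Z=8). Highest Z is smallest.
That gives Si4+ < Al3+ < Mg2+ < Na+ < F- < O2-. From the smallest end, number 2 is Al3+.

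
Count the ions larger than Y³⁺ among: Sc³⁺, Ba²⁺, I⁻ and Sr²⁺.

Tabulating Z and e⁻: Sc³⁺ has 18 e⁻ (Z=21), Y³⁺ has 36 e⁻ (Z=39), Sr²⁺ has 36 e⁻ (Z=38), Ba²⁺ has 54 e⁻ (Z=56), I⁻ has 54 e⁻ (Z=53). Sc³⁺ < Y³⁺ (same group, period 4 vs 5); Y³⁺ < Sr²⁺ (isoelectronic, higher Z=39 is smaller); Sr²⁺ < Ba²⁺ (same group, 1 shell fewer); Ba²⁺ < I⁻ (both 54 e⁻, Z=56>53).
Overall: Sc³⁺ < Y³⁺ < Sr²⁺ < Ba²⁺ < I⁻. Y³⁺ has 1 below it and 3 above. Count: 3.

3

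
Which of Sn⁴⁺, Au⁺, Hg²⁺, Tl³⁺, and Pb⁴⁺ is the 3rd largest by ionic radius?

Work out protons and electrons: Sn⁴⁺: 46 e⁻, Z=50, Pb⁴⁺: 78 e⁻, Z=82, Tl³⁺: 78 e⁻, Z=81, Hg²⁺: 78 e⁻, Z=80, Au⁺: 78 e⁻, Z=79. Sn⁴⁺ < Pb⁴⁺ (same group, period 5 vs 6); Pb⁴⁺ < Tl³⁺ (both 78 e⁻, Z=82>81); Tl³⁺ < Hg²⁺ (isoelectronic, higher Z=81 is smaller); Hg²⁺ < Au⁺ (isoelectronic, higher Z=80 is smaller).
Ordering: Sn⁴⁺ < Pb⁴⁺ < Tl³⁺ < Hg²⁺ < Au⁺. The 3rd largest is Tl³⁺.

Tl³⁺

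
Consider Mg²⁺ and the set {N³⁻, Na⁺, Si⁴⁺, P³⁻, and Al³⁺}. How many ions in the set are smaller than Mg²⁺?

2

Work out protons and electrons: Si⁴⁺ (Z=14, 10 e⁻), Al³⁺ (Z=13, 10 e⁻), Mg²⁺ (Z=12, 10 e⁻), Na⁺ (Z=11, 10 e⁻), N³⁻ (Z=7, 10 e⁻), P³⁻ (Z=15, 18 e⁻). Si⁴⁺ < Al³⁺ (isoelectronic, higher Z=14 is smaller); Al³⁺ < Mg²⁺ (isoelectronic, higher Z=13 is smaller); Mg²⁺ < Na⁺ (isoelectronic, higher Z=12 is smaller); Na⁺ < N³⁻ (both 10 e⁻, Z=11>7); N³⁻ < P³⁻ (same group, 1 shell fewer).
Placing each against Mg²⁺: smaller — Si⁴⁺, Al³⁺; larger — Na⁺, N³⁻, P³⁻. That's 2.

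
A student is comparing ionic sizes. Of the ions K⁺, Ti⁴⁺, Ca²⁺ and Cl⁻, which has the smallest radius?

Ti⁴⁺

All of these have 18 electrons (isoelectronic). With the same electron cloud, the ion with the most protons pulls it in tightest. Nuclear charges: Ti⁴⁺ (Z=22), Ca²⁺ (Z=20), K⁺ (Z=19), Cl⁻ (Z=17). Highest Z is smallest.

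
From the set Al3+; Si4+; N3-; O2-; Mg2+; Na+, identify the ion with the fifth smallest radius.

These species are isoelectronic with 10 electrons. The only difference is the number of protons: Si4+ (Z=14), Al3+ (Z=13), Mg2+ (Z=12), Na+ (Z=11), O2- (Z=8), N3- (Z=7). The strongest nuclear pull (Si4+) gives the smallest ion.
So the order is Si4+ < Al3+ < Mg2+ < Na+ < O2- < N3-; the 5th-smallest ion is O2-.

O2-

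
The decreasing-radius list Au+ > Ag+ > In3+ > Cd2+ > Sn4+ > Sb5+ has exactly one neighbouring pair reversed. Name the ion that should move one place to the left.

Compare adjacent ions: In3+ and Cd2+ share 46 electrons; the higher nuclear charge on In (Z=49) contracts it more, so In3+ < Cd2+ — yet in this decreasing list In3+ sits before Cd2+. Nothing else is reversed, so Cd2+ should move one place to the left.

Cd2+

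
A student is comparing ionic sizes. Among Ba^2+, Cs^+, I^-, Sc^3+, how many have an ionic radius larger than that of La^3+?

Sc^3+ has 18 e⁻ (Z=21), La^3+ has 54 e⁻ (Z=57), Ba^2+ has 54 e⁻ (Z=56), Cs^+ has 54 e⁻ (Z=55), I^- has 54 e⁻ (Z=53). Sc^3+ < La^3+ (same group, period 4 vs 6); La^3+ < Ba^2+ (isoelectronic, higher Z=57 is smaller); Ba^2+ < Cs^+ (both 54 e⁻, Z=56>55); Cs^+ < I^- (both 54 e⁻, Z=55>53).
Relative to La^3+, the ions that are larger are Ba^2+, Cs^+, I^-. Count: 3.

3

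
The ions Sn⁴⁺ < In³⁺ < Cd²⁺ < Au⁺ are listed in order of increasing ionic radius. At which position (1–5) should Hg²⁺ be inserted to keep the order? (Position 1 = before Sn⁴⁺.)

Sn⁴⁺ (Z=50, 46 e⁻), In³⁺ (Z=49, 46 e⁻), Cd²⁺ (Z=48, 46 e⁻), Hg²⁺ (Z=80, 78 e⁻), Au⁺ (Z=79, 78 e⁻). Sn⁴⁺ < In³⁺ (isoelectronic, higher Z=50 is smaller); In³⁺ < Cd²⁺ (both 46 e⁻, Z=49>48); Cd²⁺ < Hg²⁺ (same group, 1 shell fewer); Hg²⁺ < Au⁺ (isoelectronic, higher Z=80 is smaller).
Putting Hg²⁺ in gives Sn⁴⁺ < In³⁺ < Cd²⁺ < Hg²⁺ < Au⁺; it lands at slot 4.

4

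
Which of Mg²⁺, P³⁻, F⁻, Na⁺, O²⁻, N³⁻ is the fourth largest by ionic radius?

F⁻

Tabulating Z and e⁻: Mg²⁺: 10 e⁻, Z=12, Na⁺: 10 e⁻, Z=11, F⁻: 10 e⁻, Z=9, O²⁻: 10 e⁻, Z=8, N³⁻: 10 e⁻, Z=7, P³⁻: 18 e⁻, Z=15. Mg²⁺ < Na⁺ (isoelectronic, higher Z=12 is smaller); Na⁺ < F⁻ (both 10 e⁻, Z=11>9); F⁻ < O²⁻ (isoelectronic, higher Z=9 is smaller); O²⁻ < N³⁻ (isoelectronic, higher Z=8 is smaller); N³⁻ < P³⁻ (same group, 1 shell fewer).
So the order is Mg²⁺ < Na⁺ < F⁻ < O²⁻ < N³⁻ < P³⁻; the 4th-largest ion is F⁻.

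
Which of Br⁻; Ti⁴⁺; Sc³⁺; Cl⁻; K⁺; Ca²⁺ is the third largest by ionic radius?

Tabulating Z and e⁻: Ti⁴⁺ has 18 e⁻ (Z=22), Sc³⁺ has 18 e⁻ (Z=21), Ca²⁺ has 18 e⁻ (Z=20), K⁺ has 18 e⁻ (Z=19), Cl⁻ has 18 e⁻ (Z=17), Br⁻ has 36 e⁻ (Z=35). Ti⁴⁺ < Sc³⁺ (isoelectronic, higher Z=22 is smaller); Sc³⁺ < Ca²⁺ (isoelectronic, higher Z=21 is smaller); Ca²⁺ < K⁺ (isoelectronic, higher Z=20 is smaller); K⁺ < Cl⁻ (isoelectronic, higher Z=19 is smaller); Cl⁻ < Br⁻ (same group, period 3 vs 4).
Full ascending order: Ti⁴⁺ < Sc³⁺ < Ca²⁺ < K⁺ < Cl⁻ < Br⁻. Counting from the largest, position 3 is K⁺.

K⁺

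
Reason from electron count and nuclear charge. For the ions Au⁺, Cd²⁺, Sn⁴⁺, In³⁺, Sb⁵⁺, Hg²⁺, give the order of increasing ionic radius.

Sb⁵⁺ < Sn⁴⁺ < In³⁺ < Cd²⁺ < Hg²⁺ < Au⁺

Work out protons and electrons: Sb⁵⁺ (Z=51, 46 e⁻), Sn⁴⁺ (Z=50, 46 e⁻), In³⁺ (Z=49, 46 e⁻), Cd²⁺ (Z=48, 46 e⁻), Hg²⁺ (Z=80, 78 e⁻), Au⁺ (Z=79, 78 e⁻). Sb⁵⁺ < Sn⁴⁺ (isoelectronic, higher Z=51 is smaller); Sn⁴⁺ < In³⁺ (both 46 e⁻, Z=50>49); In³⁺ < Cd²⁺ (both 46 e⁻, Z=49>48); Cd²⁺ < Hg²⁺ (same group, period 5 vs 6); Hg²⁺ < Au⁺ (isoelectronic, higher Z=80 is smaller).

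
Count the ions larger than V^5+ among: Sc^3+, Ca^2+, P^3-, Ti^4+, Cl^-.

5

These species are isoelectronic with 18 electrons. The only difference is the number of protons: V^5+ (Z=23), Ti^4+ (Z=22), Sc^3+ (Z=21), Ca^2+ (Z=20), Cl^- (Z=17), P^3- (Z=15). The strongest nuclear pull (V^5+) gives the smallest ion.
Overall: V^5+ < Ti^4+ < Sc^3+ < Ca^2+ < Cl^- < P^3-. V^5+ has 0 below it and 5 above. That's 5.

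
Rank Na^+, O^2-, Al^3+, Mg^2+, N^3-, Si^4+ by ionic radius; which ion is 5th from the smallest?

O^2-

These species are isoelectronic with 10 electrons. The only difference is the number of protons: Si^4+ (Z=14), Al^3+ (Z=13), Mg^2+ (Z=12), Na^+ (Z=11), O^2- (Z=8), N^3- (Z=7). The strongest nuclear pull (Si^4+) gives the smallest ion.
Ordering: Si^4+ < Al^3+ < Mg^2+ < Na^+ < O^2- < N^3-. The 5th smallest is O^2-.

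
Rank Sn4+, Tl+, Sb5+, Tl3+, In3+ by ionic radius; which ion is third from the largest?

In3+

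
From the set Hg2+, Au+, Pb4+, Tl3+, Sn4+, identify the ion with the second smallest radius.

Pb4+

Electron counts and nuclear charges: Sn4+ has 46 e⁻ (Z=50), Pb4+ has 78 e⁻ (Z=82), Tl3+ has 78 e⁻ (Z=81), Hg2+ has 78 e⁻ (Z=80), Au+ has 78 e⁻ (Z=79). Sn4+ < Pb4+ (same group, 1 shell fewer); Pb4+ < Tl3+ (isoelectronic, higher Z=82 is smaller); Tl3+ < Hg2+ (both 78 e⁻, Z=81>80); Hg2+ < Au+ (both 78 e⁻, Z=80>79).
So the order is Sn4+ < Pb4+ < Tl3+ < Hg2+ < Au+; the 2nd-smallest ion is Pb4+.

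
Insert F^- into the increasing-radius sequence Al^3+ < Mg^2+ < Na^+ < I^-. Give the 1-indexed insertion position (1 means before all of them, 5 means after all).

4

Electron counts and nuclear charges: Al^3+ has 10 e⁻ (Z=13), Mg^2+ has 10 e⁻ (Z=12), Na^+ has 10 e⁻ (Z=11), F^- has 10 e⁻ (Z=9), I^- has 54 e⁻ (Z=53). Al^3+ < Mg^2+ (both 10 e⁻, Z=13>12); Mg^2+ < Na^+ (isoelectronic, higher Z=12 is smaller); Na^+ < F^- (isoelectronic, higher Z=11 is smaller); F^- < I^- (same group, 3 shells fewer).
Merged order: Al^3+ < Mg^2+ < Na^+ < F^- < I^- — F^- is number 4.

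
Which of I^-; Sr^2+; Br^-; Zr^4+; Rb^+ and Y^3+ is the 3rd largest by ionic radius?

Electron counts and nuclear charges: Zr^4+ has 36 e⁻ (Z=40), Y^3+ has 36 e⁻ (Z=39), Sr^2+ has 36 e⁻ (Z=38), Rb^+ has 36 e⁻ (Z=37), Br^- has 36 e⁻ (Z=35), I^- has 54 e⁻ (Z=53). Zr^4+ < Y^3+ (isoelectronic, higher Z=40 is smaller); Y^3+ < Sr^2+ (both 36 e⁻, Z=39>38); Sr^2+ < Rb^+ (both 36 e⁻, Z=38>37); Rb^+ < Br^- (isoelectronic, higher Z=37 is smaller); Br^- < I^- (same group, 1 shell fewer).
Ordering: Zr^4+ < Y^3+ < Sr^2+ < Rb^+ < Br^- < I^-. The 3rd largest is Rb^+.

Rb^+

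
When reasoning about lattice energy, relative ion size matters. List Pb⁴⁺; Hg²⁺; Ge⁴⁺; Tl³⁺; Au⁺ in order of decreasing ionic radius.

First list Z and electron count for each: Ge⁴⁺ (Z=32, 28 e⁻), Pb⁴⁺ (Z=82, 78 e⁻), Tl³⁺ (Z=81, 78 e⁻), Hg²⁺ (Z=80, 78 e⁻), Au⁺ (Z=79, 78 e⁻). Ge⁴⁺ < Pb⁴⁺ (same group, period 4 vs 6); Pb⁴⁺ < Tl³⁺ (both 78 e⁻, Z=82>81); Tl³⁺ < Hg²⁺ (both 78 e⁻, Z=81>80); Hg²⁺ < Au⁺ (both 78 e⁻, Z=80>79).

Au⁺ > Hg²⁺ > Tl³⁺ > Pb⁴⁺ > Ge⁴⁺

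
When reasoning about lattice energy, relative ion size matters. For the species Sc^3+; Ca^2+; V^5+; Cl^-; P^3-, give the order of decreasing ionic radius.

All of these have 18 electrons (isoelectronic). With the same electron cloud, the ion with the most protons pulls it in tightest. Nuclear charges: V^5+ (Z=23), Sc^3+ (Z=21), Ca^2+ (Z=20), Cl^- (Z=17), P^3- (Z=15). Highest Z is smallest.

P^3- > Cl^- > Ca^2+ > Sc^3+ > V^5+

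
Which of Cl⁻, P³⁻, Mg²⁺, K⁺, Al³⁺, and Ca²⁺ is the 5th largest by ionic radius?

Work out protons and electrons: Al³⁺ (Z=13, 10 e⁻), Mg²⁺ (Z=12, 10 e⁻), Ca²⁺ (Z=20, 18 e⁻), K⁺ (Z=19, 18 e⁻), Cl⁻ (Z=17, 18 e⁻), P³⁻ (Z=15, 18 e⁻). Al³⁺ < Mg²⁺ (isoelectronic, higher Z=13 is smaller); Mg²⁺ < Ca²⁺ (same group, 1 shell fewer); Ca²⁺ < K⁺ (both 18 e⁻, Z=20>19); K⁺ < Cl⁻ (both 18 e⁻, Z=19>17); Cl⁻ < P³⁻ (isoelectronic, higher Z=17 is smaller).
So the order is Al³⁺ < Mg²⁺ < Ca²⁺ < K⁺ < Cl⁻ < P³⁻; the 5th-largest ion is Mg²⁺.

Mg²⁺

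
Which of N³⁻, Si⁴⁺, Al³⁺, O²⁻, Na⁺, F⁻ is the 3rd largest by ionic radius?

F⁻

These species are isoelectronic with 10 electrons. The only difference is the number of protons: Si⁴⁺ (Z=14), Al³⁺ (Z=13), Na⁺ (Z=11), F⁻ (Z=9), O²⁻ (Z=8), N³⁻ (Z=7). The strongest nuclear pull (Si⁴⁺) gives the smallest ion.
Ordering: Si⁴⁺ < Al³⁺ < Na⁺ < F⁻ < O²⁻ < N³⁻. The 3rd largest is F⁻.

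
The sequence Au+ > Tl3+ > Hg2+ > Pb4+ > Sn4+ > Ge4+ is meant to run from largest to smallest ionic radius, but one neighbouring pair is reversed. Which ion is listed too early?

Compare adjacent ions: Tl3+ and Hg2+ share 78 electrons; the higher nuclear charge on Tl (Z=81) contracts it more, so Tl3+ < Hg2+ — yet in this decreasing list Tl3+ sits before Hg2+. Nothing else is reversed, so Tl3+ should move one place to the right.

Tl3+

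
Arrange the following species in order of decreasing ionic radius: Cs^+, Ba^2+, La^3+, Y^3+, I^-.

I^- > Cs^+ > Ba^2+ > La^3+ > Y^3+

Tabulating Z and e⁻: Y^3+ has 36 e⁻ (Z=39), La^3+ has 54 e⁻ (Z=57), Ba^2+ has 54 e⁻ (Z=56), Cs^+ has 54 e⁻ (Z=55), I^- has 54 e⁻ (Z=53). Y^3+ < La^3+ (same group, 1 shell fewer); La^3+ < Ba^2+ (isoelectronic, higher Z=57 is smaller); Ba^2+ < Cs^+ (isoelectronic, higher Z=56 is smaller); Cs^+ < I^- (isoelectronic, higher Z=55 is smaller).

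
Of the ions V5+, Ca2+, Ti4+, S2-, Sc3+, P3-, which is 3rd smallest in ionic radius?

Sc3+

All of these have 18 electrons (isoelectronic). With the same electron cloud, the ion with the most protons pulls it in tightest. Nuclear charges: V5+ (Z=23), Ti4+ (Z=22), Sc3+ (Z=21), Ca2+ (Z=20), S2- (Z=16), P3- (Z=15). Highest Z is smallest.
That gives V5+ < Ti4+ < Sc3+ < Ca2+ < S2- < P3-. From the smallest end, number 3 is Sc3+.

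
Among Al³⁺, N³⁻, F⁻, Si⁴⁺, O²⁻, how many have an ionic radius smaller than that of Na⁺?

2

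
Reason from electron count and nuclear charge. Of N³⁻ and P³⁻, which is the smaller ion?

Same group, same charge. Going down the group adds an extra shell of electrons, so the ion gets larger: N³⁻ is highest in the group and smallest.

N³⁻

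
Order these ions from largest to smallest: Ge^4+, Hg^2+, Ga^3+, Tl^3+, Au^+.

Au^+ > Hg^2+ > Tl^3+ > Ga^3+ > Ge^4+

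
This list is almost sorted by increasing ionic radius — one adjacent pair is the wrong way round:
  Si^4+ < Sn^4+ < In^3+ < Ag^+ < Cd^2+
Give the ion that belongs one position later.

Ag^+

Check each adjacent pair. Ag^+ and Cd^2+ are reversed: Cd^2+ and Ag^+ share 46 electrons; the higher nuclear charge on Cd (Z=48) contracts it more, so Cd^2+ < Ag^+. No other neighbouring pair contradicts the periodic trends, so Ag^+ is the ion listed too early.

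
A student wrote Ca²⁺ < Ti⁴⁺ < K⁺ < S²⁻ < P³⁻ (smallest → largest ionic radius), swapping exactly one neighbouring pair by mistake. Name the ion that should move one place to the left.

The pair Ca²⁺, Ti⁴⁺ is the wrong way round — both have 18 electrons but Z(Ti)=22 > Z(Ca)=20, so Ti⁴⁺ should be the smaller of the two. All other adjacent pairs agree with periodic trends, so Ti⁴⁺ is the misplaced ion.

Ti⁴⁺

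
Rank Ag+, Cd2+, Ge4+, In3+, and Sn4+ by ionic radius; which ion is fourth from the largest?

Sn4+

Tabulating Z and e⁻: Ge4+: 28 e⁻, Z=32, Sn4+: 46 e⁻, Z=50, In3+: 46 e⁻, Z=49, Cd2+: 46 e⁻, Z=48, Ag+: 46 e⁻, Z=47. Ge4+ < Sn4+ (same group, 1 shell fewer); Sn4+ < In3+ (isoelectronic, higher Z=50 is smaller); In3+ < Cd2+ (isoelectronic, higher Z=49 is smaller); Cd2+ < Ag+ (isoelectronic, higher Z=48 is smaller).
So the order is Ge4+ < Sn4+ < In3+ < Cd2+ < Ag+; the 4th-largest ion is Sn4+.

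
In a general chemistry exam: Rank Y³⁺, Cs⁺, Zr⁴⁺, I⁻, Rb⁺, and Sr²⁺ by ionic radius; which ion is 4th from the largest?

Tabulating Z and e⁻: Zr⁴⁺: 36 e⁻, Z=40, Y³⁺: 36 e⁻, Z=39, Sr²⁺: 36 e⁻, Z=38, Rb⁺: 36 e⁻, Z=37, Cs⁺: 54 e⁻, Z=55, I⁻: 54 e⁻, Z=53. Zr⁴⁺ < Y³⁺ (isoelectronic, higher Z=40 is smaller); Y³⁺ < Sr²⁺ (both 36 e⁻, Z=39>38); Sr²⁺ < Rb⁺ (both 36 e⁻, Z=38>37); Rb⁺ < Cs⁺ (same group, 1 shell fewer); Cs⁺ < I⁻ (isoelectronic, higher Z=55 is smaller).
So the order is Zr⁴⁺ < Y³⁺ < Sr²⁺ < Rb⁺ < Cs⁺ < I⁻; the 4th-largest ion is Sr²⁺.

Sr²⁺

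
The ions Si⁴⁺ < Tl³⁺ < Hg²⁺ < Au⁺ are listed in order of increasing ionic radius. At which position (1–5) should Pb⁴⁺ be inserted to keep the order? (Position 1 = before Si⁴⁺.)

Si⁴⁺: 10 e⁻, Z=14, Pb⁴⁺: 78 e⁻, Z=82, Tl³⁺: 78 e⁻, Z=81, Hg²⁺: 78 e⁻, Z=80, Au⁺: 78 e⁻, Z=79. Si⁴⁺ < Pb⁴⁺ (same group, 3 shells fewer); Pb⁴⁺ < Tl³⁺ (isoelectronic, higher Z=82 is smaller); Tl³⁺ < Hg²⁺ (both 78 e⁻, Z=81>80); Hg²⁺ < Au⁺ (both 78 e⁻, Z=80>79).
The complete sequence is Si⁴⁺ < Pb⁴⁺ < Tl³⁺ < Hg²⁺ < Au⁺. Pb⁴⁺ sits at position 2.

2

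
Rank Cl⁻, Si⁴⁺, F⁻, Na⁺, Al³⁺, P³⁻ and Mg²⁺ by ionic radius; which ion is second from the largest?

Cl⁻

First list Z and electron count for each: Si⁴⁺ has 10 e⁻ (Z=14), Al³⁺ has 10 e⁻ (Z=13), Mg²⁺ has 10 e⁻ (Z=12), Na⁺ has 10 e⁻ (Z=11), F⁻ has 10 e⁻ (Z=9), Cl⁻ has 18 e⁻ (Z=17), P³⁻ has 18 e⁻ (Z=15). Si⁴⁺ < Al³⁺ (isoelectronic, higher Z=14 is smaller); Al³⁺ < Mg²⁺ (both 10 e⁻, Z=13>12); Mg²⁺ < Na⁺ (isoelectronic, higher Z=12 is smaller); Na⁺ < F⁻ (isoelectronic, higher Z=11 is smaller); F⁻ < Cl⁻ (same group, 1 shell fewer); Cl⁻ < P³⁻ (isoelectronic, higher Z=17 is smaller).
That gives Si⁴⁺ < Al³⁺ < Mg²⁺ < Na⁺ < F⁻ < Cl⁻ < P³⁻. From the largest end, number 2 is Cl⁻.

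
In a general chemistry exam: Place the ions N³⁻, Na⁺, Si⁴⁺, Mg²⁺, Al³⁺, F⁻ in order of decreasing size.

N³⁻ > F⁻ > Na⁺ > Mg²⁺ > Al³⁺ > Si⁴⁺

Each ion has 10 electrons. The ranking follows nuclear charge in reverse — greater Z gives a smaller radius. Si⁴⁺ (Z=14), Al³⁺ (Z=13), Mg²⁺ (Z=12), Na⁺ (Z=11), F⁻ (Z=9), N³⁻ (Z=7).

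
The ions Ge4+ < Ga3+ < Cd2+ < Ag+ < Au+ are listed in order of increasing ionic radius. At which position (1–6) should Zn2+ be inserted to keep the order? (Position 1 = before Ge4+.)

First list Z and electron count for each: Ge4+: 28 e⁻, Z=32, Ga3+: 28 e⁻, Z=31, Zn2+: 28 e⁻, Z=30, Cd2+: 46 e⁻, Z=48, Ag+: 46 e⁻, Z=47, Au+: 78 e⁻, Z=79. Ge4+ < Ga3+ (isoelectronic, higher Z=32 is smaller); Ga3+ < Zn2+ (isoelectronic, higher Z=31 is smaller); Zn2+ < Cd2+ (same group, 1 shell fewer); Cd2+ < Ag+ (isoelectronic, higher Z=48 is smaller); Ag+ < Au+ (same group, period 5 vs 6).
The complete sequence is Ge4+ < Ga3+ < Zn2+ < Cd2+ < Ag+ < Au+. Zn2+ sits at position 3.

3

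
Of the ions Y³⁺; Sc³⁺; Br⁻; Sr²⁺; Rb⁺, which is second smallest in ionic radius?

Y³⁺

Sc³⁺ (Z=21, 18 e⁻), Y³⁺ (Z=39, 36 e⁻), Sr²⁺ (Z=38, 36 e⁻), Rb⁺ (Z=37, 36 e⁻), Br⁻ (Z=35, 36 e⁻). Sc³⁺ < Y³⁺ (same group, 1 shell fewer); Y³⁺ < Sr²⁺ (both 36 e⁻, Z=39>38); Sr²⁺ < Rb⁺ (isoelectronic, higher Z=38 is smaller); Rb⁺ < Br⁻ (isoelectronic, higher Z=37 is smaller).
So the order is Sc³⁺ < Y³⁺ < Sr²⁺ < Rb⁺ < Br⁻; the 2nd-smallest ion is Y³⁺.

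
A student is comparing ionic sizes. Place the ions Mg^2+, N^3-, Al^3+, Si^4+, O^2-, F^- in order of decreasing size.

N^3- > O^2- > F^- > Mg^2+ > Al^3+ > Si^4+

These species are isoelectronic with 10 electrons. The only difference is the number of protons: Si^4+ (Z=14), Al^3+ (Z=13), Mg^2+ (Z=12), F^- (Z=9), O^2- (Z=8), N^3- (Z=7). The strongest nuclear pull (Si^4+) gives the smallest ion.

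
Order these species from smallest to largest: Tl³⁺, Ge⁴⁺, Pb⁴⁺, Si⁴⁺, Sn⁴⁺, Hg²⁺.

Si⁴⁺ < Ge⁴⁺ < Sn⁴⁺ < Pb⁴⁺ < Tl³⁺ < Hg²⁺

Work out protons and electrons: Si⁴⁺ has 10 e⁻ (Z=14), Ge⁴⁺ has 28 e⁻ (Z=32), Sn⁴⁺ has 46 e⁻ (Z=50), Pb⁴⁺ has 78 e⁻ (Z=82), Tl³⁺ has 78 e⁻ (Z=81), Hg²⁺ has 78 e⁻ (Z=80). Si⁴⁺ < Ge⁴⁺ (same group, 1 shell fewer); Ge⁴⁺ < Sn⁴⁺ (same group, 1 shell fewer); Sn⁴⁺ < Pb⁴⁺ (same group, 1 shell fewer); Pb⁴⁺ < Tl³⁺ (isoelectronic, higher Z=82 is smaller); Tl³⁺ < Hg²⁺ (isoelectronic, higher Z=81 is smaller).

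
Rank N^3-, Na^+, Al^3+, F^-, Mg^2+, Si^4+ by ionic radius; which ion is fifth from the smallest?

These species are isoelectronic with 10 electrons. The only difference is the number of protons: Si^4+ (Z=14), Al^3+ (Z=13), Mg^2+ (Z=12), Na^+ (Z=11), F^- (Z=9), N^3- (Z=7). The strongest nuclear pull (Si^4+) gives the smallest ion.
Ordering: Si^4+ < Al^3+ < Mg^2+ < Na^+ < F^- < N^3-. The fifth smallest is F^-.

F^-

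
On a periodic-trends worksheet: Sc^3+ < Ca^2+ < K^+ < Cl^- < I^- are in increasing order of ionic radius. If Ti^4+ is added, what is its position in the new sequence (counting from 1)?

1

Tabulating Z and e⁻: Ti^4+ (Z=22, 18 e⁻), Sc^3+ (Z=21, 18 e⁻), Ca^2+ (Z=20, 18 e⁻), K^+ (Z=19, 18 e⁻), Cl^- (Z=17, 18 e⁻), I^- (Z=53, 54 e⁻). Ti^4+ < Sc^3+ (isoelectronic, higher Z=22 is smaller); Sc^3+ < Ca^2+ (isoelectronic, higher Z=21 is smaller); Ca^2+ < K^+ (both 18 e⁻, Z=20>19); K^+ < Cl^- (both 18 e⁻, Z=19>17); Cl^- < I^- (same group, period 3 vs 5).
The complete sequence is Ti^4+ < Sc^3+ < Ca^2+ < K^+ < Cl^- < I^-. Ti^4+ sits at position 1.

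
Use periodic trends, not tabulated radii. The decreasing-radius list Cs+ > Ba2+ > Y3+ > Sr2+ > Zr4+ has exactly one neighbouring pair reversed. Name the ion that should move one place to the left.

Sr2+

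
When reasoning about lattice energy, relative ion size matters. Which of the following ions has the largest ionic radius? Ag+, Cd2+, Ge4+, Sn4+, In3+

Electron counts and nuclear charges: Ge4+ has 28 e⁻ (Z=32), Sn4+ has 46 e⁻ (Z=50), In3+ has 46 e⁻ (Z=49), Cd2+ has 46 e⁻ (Z=48), Ag+ has 46 e⁻ (Z=47). Ge4+ < Sn4+ (same group, period 4 vs 5); Sn4+ < In3+ (both 46 e⁻, Z=50>49); In3+ < Cd2+ (isoelectronic, higher Z=49 is smaller); Cd2+ < Ag+ (both 46 e⁻, Z=48>47).

Ag+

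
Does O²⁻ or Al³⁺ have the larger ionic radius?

Isoelectronic series (10 e⁻ each). Size is set by nuclear charge: more protons means a smaller ion. Al³⁺ (Z=13), O²⁻ (Z=8).

O²⁻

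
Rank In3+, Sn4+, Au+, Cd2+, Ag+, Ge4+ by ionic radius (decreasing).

Electron counts and nuclear charges: Ge4+: 28 e⁻, Z=32, Sn4+: 46 e⁻, Z=50, In3+: 46 e⁻, Z=49, Cd2+: 46 e⁻, Z=48, Ag+: 46 e⁻, Z=47, Au+: 78 e⁻, Z=79. Ge4+ < Sn4+ (same group, 1 shell fewer); Sn4+ < In3+ (isoelectronic, higher Z=50 is smaller); In3+ < Cd2+ (isoelectronic, higher Z=49 is smaller); Cd2+ < Ag+ (both 46 e⁻, Z=48>47); Ag+ < Au+ (same group, 1 shell fewer).

Au+ > Ag+ > Cd2+ > In3+ > Sn4+ > Ge4+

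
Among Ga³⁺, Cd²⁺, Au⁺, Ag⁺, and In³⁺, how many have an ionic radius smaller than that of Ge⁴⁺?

0

Electron counts and nuclear charges: Ge⁴⁺: 28 e⁻, Z=32, Ga³⁺: 28 e⁻, Z=31, In³⁺: 46 e⁻, Z=49, Cd²⁺: 46 e⁻, Z=48, Ag⁺: 46 e⁻, Z=47, Au⁺: 78 e⁻, Z=79. Ge⁴⁺ < Ga³⁺ (isoelectronic, higher Z=32 is smaller); Ga³⁺ < In³⁺ (same group, period 4 vs 5); In³⁺ < Cd²⁺ (isoelectronic, higher Z=49 is smaller); Cd²⁺ < Ag⁺ (isoelectronic, higher Z=48 is smaller); Ag⁺ < Au⁺ (same group, 1 shell fewer).
Placing each against Ge⁴⁺: smaller — none; larger — Ga³⁺, In³⁺, Cd²⁺, Ag⁺, Au⁺. Count: 0.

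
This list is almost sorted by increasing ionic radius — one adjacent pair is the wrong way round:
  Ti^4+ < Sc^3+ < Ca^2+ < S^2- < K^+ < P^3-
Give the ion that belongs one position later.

Scanning neighbour by neighbour, only S^2-/K^+ violates a trend: both have 18 electrons but Z(K)=19 > Z(S)=16, so K^+ should be the smaller of the two. That makes S^2- the one sitting a position early relative to where it belongs.

S^2-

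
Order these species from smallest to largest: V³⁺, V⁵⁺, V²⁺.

V⁵⁺ < V³⁺ < V²⁺

For a single element, ionic radius drops as positive charge rises — V⁵⁺ < V²⁺.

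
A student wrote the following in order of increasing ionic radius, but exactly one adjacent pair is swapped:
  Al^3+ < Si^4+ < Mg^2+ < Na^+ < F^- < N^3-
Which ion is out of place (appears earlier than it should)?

Scanning neighbour by neighbour, only Al^3+/Si^4+ violates a trend: both have 10 electrons but Z(Si)=14 > Z(Al)=13, so Si^4+ should be the smaller of the two. That makes Al^3+ the one sitting a position early relative to where it belongs.

Al^3+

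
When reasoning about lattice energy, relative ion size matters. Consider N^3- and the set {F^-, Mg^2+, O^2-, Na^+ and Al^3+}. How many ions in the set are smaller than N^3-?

5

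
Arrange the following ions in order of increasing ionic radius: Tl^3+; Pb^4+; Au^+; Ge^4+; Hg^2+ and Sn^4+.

Ge^4+ < Sn^4+ < Pb^4+ < Tl^3+ < Hg^2+ < Au^+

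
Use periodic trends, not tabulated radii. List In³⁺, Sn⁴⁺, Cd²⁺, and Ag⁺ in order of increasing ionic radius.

Isoelectronic series (46 e⁻ each). Size is set by nuclear charge: more protons means a smaller ion. Sn⁴⁺ (Z=50), In³⁺ (Z=49), Cd²⁺ (Z=48), Ag⁺ (Z=47).

Sn⁴⁺ < In³⁺ < Cd²⁺ < Ag⁺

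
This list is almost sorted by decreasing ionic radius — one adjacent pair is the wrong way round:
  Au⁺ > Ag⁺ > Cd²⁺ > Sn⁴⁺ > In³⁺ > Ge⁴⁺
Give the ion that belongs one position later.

Scanning neighbour by neighbour, only Sn⁴⁺/In³⁺ violates a trend: Sn⁴⁺ and In³⁺ share 46 electrons; the higher nuclear charge on Sn (Z=50) contracts it more, so Sn⁴⁺ < In³⁺. That makes Sn⁴⁺ the one sitting a position early relative to where it belongs.

Sn⁴⁺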